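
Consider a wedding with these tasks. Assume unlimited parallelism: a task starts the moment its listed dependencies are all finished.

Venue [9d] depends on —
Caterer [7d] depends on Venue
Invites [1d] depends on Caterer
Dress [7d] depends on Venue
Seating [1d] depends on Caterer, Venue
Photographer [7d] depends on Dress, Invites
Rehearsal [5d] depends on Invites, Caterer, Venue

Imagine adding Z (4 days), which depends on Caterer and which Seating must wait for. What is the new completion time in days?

Originally the wedding takes 24 days.
With Z inserted, Seating now waits for max(Caterer, Venue, Z).
New critical path: Venue→Caterer→Invites→Photographer = 9+7+1+7 = 24 ⇒ 24 days.

24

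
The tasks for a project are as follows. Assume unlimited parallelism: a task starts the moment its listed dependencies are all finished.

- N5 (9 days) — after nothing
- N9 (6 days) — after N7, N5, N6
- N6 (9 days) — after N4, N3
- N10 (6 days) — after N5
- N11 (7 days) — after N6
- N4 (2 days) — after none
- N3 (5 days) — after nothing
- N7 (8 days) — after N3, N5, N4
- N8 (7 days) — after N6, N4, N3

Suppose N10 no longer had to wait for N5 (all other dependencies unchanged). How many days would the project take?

23

Original critical path: N5→N7→N9 = 9+8+6 = 23 ⇒ 23 days.
Without N5→N10, N10's earliest start moves from 9 to 0.
The longest chain is now N5→N7→N9 = 9+8+6 = 23, so the project takes 23 days.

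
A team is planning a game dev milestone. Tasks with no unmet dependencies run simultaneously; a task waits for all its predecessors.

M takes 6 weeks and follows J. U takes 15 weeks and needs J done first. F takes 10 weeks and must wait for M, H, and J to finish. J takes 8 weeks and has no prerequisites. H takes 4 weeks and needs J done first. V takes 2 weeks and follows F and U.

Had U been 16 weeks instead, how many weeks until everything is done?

The binding path is J→M→F→V = 8+6+10+2 = 26; finish at 26 weeks.
The longest path through U is only 25 weeks, so U has float 1.
The critical path is still J→M→F→V; finish is now 26 weeks.

26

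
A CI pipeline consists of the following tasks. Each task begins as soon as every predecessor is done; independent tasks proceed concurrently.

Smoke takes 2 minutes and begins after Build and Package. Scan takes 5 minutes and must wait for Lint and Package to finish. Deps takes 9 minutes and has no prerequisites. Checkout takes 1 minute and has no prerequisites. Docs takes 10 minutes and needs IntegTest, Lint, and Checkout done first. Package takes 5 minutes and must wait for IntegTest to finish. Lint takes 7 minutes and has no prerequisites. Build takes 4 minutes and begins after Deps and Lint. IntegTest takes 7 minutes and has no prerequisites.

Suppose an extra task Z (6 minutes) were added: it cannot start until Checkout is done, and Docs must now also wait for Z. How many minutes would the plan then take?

Originally the plan takes 17 minutes.
With Z inserted, Docs now waits for max(IntegTest, Lint, Checkout, Z).
New critical path: Checkout→Z→Docs = 1+6+10 = 17 ⇒ 17 minutes.

17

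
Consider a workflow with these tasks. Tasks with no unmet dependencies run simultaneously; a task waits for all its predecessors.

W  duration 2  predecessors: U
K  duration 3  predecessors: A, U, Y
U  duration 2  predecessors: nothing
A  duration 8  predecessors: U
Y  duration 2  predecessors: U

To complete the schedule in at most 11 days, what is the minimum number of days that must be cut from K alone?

Current finish: 13 days; target: 11.
K is on every critical path, so each day cut from K cuts the finish by one (this holds down to a finish of 11).
Need 13 − 11 = 2 days off K → K becomes 1 day, finish becomes 11.

2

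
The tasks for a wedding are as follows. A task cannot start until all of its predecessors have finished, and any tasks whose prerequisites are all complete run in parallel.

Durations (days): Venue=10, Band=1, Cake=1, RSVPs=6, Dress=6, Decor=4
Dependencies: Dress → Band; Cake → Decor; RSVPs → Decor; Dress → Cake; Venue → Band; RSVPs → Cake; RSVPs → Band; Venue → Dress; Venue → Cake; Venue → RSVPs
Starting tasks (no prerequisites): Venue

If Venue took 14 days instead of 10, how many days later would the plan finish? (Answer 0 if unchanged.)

4

Baseline: Venue→RSVPs→Cake→Decor = 10+6+1+4 = 21 → 21 days.
Venue lies on that path, so at 14 days the path becomes 25 days.
The critical path is still Venue→RSVPs→Cake→Decor; finish is now 25 days.
Change in finish: 25 − 21 = +4 days.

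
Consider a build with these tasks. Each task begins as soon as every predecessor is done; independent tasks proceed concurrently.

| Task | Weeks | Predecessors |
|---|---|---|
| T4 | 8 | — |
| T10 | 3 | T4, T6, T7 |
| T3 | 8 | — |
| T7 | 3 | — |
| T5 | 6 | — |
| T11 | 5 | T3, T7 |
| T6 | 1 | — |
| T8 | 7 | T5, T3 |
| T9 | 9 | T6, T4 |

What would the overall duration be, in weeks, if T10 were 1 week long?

The binding path is T4→T9 = 8+9 = 17; finish at 17 weeks.
T10 has 6 weeks of float (longest path through it is 11).
No other chain overtakes it, so the finish is 17 weeks.

17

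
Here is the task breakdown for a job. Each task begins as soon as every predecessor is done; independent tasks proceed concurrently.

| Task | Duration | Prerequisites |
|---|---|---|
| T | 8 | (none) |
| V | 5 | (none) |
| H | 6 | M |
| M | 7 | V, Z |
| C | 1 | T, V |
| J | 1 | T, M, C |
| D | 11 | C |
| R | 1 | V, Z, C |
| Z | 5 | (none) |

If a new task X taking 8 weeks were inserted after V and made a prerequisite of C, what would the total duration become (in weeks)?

Originally the plan takes 20 weeks.
With X inserted, C now waits for max(T, V, X).
New critical path: V→X→C→D = 5+8+1+11 = 25 ⇒ 25 weeks.

25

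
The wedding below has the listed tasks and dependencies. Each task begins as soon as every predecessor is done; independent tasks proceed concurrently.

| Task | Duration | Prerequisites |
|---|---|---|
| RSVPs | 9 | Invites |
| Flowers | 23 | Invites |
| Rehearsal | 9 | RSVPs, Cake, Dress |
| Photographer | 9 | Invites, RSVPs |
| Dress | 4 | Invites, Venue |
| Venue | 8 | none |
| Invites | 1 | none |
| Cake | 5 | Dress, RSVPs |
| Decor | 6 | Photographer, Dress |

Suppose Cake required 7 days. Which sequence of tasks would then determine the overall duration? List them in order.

Venue, Dress, Cake, Rehearsal

Baseline: Venue→Dress→Cake→Rehearsal = 8+4+5+9 = 26 → 26 days.
Since Cake is critical, the +2 change carries straight to that chain (now 28 days).
That remains the longest chain; total 28 days.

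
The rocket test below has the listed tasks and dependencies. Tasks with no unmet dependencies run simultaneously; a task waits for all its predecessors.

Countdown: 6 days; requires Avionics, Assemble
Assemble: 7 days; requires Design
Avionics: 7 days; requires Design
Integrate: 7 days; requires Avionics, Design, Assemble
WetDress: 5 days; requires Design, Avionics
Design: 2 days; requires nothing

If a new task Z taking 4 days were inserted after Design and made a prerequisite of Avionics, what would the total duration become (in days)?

Originally the job takes 16 days.
With Z inserted, Avionics now waits for max(Design, Z).
New critical path: Design→Z→Avionics→Integrate = 2+4+7+7 = 20 ⇒ 20 days.

20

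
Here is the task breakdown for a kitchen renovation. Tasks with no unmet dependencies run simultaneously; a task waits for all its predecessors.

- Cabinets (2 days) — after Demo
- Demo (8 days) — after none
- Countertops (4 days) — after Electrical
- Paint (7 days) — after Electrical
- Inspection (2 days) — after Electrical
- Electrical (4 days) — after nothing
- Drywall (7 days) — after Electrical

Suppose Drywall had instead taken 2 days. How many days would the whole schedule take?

Baseline: Electrical→Drywall = 4+7 = 11 → 11 days.
Since Drywall is critical, the -5 change carries straight to that chain (now 6 days).
Now Electrical→Paint = 4+7 = 11 is longest, so the finish becomes 11 days.

11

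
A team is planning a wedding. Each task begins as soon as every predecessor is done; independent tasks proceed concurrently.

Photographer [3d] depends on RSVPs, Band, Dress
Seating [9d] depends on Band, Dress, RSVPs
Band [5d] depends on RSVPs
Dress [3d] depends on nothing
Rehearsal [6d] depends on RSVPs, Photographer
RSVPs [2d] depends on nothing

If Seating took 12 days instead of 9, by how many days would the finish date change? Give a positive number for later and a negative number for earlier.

3

The binding path is RSVPs→Band→Seating = 2+5+9 = 16; finish at 16 days.
Seating is on the critical path; changing it to 12 makes that path 19 days.
No other chain overtakes it, so the finish is 19 days.
Change in finish: 19 − 16 = +3 days.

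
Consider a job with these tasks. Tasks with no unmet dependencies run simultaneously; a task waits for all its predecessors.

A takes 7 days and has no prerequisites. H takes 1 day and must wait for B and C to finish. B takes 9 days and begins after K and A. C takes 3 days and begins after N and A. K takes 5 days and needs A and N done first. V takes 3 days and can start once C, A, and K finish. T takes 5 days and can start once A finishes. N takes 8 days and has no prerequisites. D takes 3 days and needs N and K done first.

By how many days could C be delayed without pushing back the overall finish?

The longest chain is N→K→B→H = 8+5+9+1 = 23; overall finish 23 days.
C finishes as early as 11 and must finish by 20.
Slack of C = 17 − 8 = 9 days.

9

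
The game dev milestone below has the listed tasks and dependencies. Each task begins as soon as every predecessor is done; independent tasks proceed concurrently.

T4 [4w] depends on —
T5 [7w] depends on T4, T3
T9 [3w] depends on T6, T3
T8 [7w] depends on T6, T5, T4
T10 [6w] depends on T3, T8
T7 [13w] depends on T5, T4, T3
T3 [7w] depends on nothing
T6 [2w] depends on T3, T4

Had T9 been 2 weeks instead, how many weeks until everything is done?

27

Baseline: T3→T5→T7 = 7+7+13 = 27 → 27 weeks.
T9 is off the critical path — its longest chain is 12 weeks, giving 15 of slack.
The critical path is still T3→T5→T7; finish is now 27 weeks.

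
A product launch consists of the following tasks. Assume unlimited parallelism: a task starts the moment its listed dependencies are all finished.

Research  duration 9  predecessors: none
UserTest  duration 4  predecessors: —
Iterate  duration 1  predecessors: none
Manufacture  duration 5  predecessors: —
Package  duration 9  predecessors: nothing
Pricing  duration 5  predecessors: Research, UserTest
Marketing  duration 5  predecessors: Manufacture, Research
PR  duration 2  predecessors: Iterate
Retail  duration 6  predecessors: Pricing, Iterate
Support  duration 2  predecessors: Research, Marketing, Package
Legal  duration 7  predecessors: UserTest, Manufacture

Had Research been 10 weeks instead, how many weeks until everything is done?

21

Actual critical path: Research→Pricing→Retail = 9+5+6 = 20 ⇒ 20 weeks.
Research lies on that path, so at 10 weeks the path becomes 21 weeks.
No other chain overtakes it, so the finish is 21 weeks.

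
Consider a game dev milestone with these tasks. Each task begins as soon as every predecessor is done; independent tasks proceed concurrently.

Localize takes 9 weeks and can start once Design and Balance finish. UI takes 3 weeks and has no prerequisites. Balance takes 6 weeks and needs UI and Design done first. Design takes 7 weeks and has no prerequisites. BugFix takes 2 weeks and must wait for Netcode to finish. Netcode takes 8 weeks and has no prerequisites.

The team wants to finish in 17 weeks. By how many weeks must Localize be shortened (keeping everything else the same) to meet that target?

Current finish: 22 weeks; target: 17.
Localize is on every critical path, so each week cut from Localize cuts the finish by one (this holds down to a finish of 14).
Need 22 − 17 = 5 weeks off Localize → Localize becomes 4 weeks, finish becomes 17.

5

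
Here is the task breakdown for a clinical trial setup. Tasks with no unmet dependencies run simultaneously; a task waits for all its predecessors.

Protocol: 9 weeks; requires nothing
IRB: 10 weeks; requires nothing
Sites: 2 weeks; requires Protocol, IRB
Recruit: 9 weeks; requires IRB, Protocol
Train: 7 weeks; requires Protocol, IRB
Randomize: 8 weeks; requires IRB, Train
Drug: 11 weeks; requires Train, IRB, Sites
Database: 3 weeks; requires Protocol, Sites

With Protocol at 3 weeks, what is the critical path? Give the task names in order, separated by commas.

Baseline: IRB→Train→Drug = 10+7+11 = 28 → 28 weeks.
Protocol is off the critical path — its longest chain is 27 weeks, giving 1 of slack.
The critical path is still IRB→Train→Drug; finish is now 28 weeks.

IRB, Train, Drug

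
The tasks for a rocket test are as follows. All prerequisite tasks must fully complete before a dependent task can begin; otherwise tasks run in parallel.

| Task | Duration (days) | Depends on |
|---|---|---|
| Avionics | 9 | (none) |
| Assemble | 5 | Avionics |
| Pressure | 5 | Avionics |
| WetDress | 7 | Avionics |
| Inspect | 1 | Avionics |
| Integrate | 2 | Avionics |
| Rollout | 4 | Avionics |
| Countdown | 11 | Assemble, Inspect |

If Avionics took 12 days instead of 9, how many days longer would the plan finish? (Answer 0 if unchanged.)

3

Baseline: Avionics→Assemble→Countdown = 9+5+11 = 25 → 25 days.
Avionics lies on that path, so at 12 days the path becomes 28 days.
No other chain overtakes it, so the finish is 28 days.
Change in finish: 28 − 25 = +3 days.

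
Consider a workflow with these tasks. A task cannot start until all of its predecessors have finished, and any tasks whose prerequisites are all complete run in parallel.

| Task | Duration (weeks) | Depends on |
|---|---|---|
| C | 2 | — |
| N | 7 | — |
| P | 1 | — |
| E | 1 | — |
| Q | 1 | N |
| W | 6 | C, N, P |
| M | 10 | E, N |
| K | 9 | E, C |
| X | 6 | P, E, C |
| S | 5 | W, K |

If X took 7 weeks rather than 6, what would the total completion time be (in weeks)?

18

Baseline: N→W→S = 7+6+5 = 18 → 18 weeks.
X has 10 weeks of float (longest path through it is 8).
That remains the longest chain; total 18 weeks.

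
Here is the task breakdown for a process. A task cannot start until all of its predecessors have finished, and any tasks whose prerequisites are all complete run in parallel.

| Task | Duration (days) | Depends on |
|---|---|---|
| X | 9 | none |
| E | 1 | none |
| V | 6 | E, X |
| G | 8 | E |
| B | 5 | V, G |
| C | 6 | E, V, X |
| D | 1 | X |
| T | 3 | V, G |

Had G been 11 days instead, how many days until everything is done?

21

Actual critical path: X→V→C = 9+6+6 = 21 ⇒ 21 days.
G is off the critical path — its longest chain is 14 days, giving 7 of slack.
That remains the longest chain; total 21 days.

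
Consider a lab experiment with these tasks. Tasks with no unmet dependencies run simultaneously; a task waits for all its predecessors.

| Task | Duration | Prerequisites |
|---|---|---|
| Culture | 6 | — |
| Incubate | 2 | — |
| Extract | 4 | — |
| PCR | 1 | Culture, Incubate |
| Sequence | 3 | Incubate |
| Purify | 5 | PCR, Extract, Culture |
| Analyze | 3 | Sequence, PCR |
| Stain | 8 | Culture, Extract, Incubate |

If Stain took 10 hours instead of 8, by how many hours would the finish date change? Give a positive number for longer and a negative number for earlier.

2

Actual critical path: Culture→Stain = 6+8 = 14 ⇒ 14 hours.
Since Stain is critical, the +2 change carries straight to that chain (now 16 hours).
That remains the longest chain; total 16 hours.
Change in finish: 16 − 14 = +2 hours.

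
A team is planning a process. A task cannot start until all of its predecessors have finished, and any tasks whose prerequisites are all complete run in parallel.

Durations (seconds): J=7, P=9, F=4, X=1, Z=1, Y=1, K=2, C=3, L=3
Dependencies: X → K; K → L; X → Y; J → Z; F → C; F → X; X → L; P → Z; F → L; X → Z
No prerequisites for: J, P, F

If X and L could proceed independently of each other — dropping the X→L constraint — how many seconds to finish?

10

Original critical path: P→Z = 9+1 = 10 ⇒ 10 seconds.
Dropping X→L doesn't change L's earliest start (7); another predecessor still binds.
New critical path: P→Z = 9+1 = 10 ⇒ 10 seconds.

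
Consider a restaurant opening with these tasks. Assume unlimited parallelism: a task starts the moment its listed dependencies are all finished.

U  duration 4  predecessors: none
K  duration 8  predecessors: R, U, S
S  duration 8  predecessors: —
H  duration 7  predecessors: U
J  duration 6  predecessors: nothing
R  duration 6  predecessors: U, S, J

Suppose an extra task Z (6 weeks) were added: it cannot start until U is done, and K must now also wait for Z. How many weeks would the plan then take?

22

Originally the plan takes 22 weeks.
With Z inserted, K now waits for max(R, U, S, Z).
New critical path: S→R→K = 8+6+8 = 22 ⇒ 22 weeks.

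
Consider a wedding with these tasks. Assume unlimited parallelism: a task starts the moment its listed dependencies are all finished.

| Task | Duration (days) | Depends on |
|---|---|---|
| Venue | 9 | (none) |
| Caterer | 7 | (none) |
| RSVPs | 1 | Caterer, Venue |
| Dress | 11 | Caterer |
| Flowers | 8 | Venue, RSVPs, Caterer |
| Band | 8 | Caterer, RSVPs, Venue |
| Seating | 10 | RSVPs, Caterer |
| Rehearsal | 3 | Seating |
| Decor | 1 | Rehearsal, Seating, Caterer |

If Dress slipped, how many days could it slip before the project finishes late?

6

The longest chain is Venue→RSVPs→Seating→Rehearsal→Decor = 9+1+10+3+1 = 24; overall finish 24 days.
Longest path through Dress: 18 days (earliest finish 18, latest finish 24).
So Dress can slip 24 − 18 = 6 days.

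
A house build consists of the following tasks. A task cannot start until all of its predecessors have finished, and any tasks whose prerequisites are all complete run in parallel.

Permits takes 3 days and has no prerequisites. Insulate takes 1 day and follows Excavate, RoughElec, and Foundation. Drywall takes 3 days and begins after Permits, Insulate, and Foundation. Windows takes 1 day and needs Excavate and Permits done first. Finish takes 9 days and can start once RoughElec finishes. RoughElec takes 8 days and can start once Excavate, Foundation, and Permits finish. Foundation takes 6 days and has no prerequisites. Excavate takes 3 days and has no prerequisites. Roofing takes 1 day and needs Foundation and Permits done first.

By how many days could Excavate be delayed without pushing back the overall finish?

Foundation→RoughElec→Finish = 6+8+9 = 23 sets the makespan at 23 days.
The longest chain containing Excavate totals 20 days.
Slack of Excavate = 3 − 0 = 3 days.

3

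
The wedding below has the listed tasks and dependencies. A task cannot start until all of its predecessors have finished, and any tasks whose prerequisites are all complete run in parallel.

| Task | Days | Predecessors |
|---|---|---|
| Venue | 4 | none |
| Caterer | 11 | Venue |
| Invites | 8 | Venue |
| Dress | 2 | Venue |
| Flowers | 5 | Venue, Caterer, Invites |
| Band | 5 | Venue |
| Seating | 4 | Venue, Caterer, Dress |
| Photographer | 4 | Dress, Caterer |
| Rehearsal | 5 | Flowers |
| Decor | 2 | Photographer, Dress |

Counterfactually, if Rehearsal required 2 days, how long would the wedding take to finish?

Baseline: Venue→Caterer→Flowers→Rehearsal = 4+11+5+5 = 25 → 25 days.
Since Rehearsal is critical, the -3 change carries straight to that chain (now 22 days).
No other chain overtakes it, so the finish is 22 days.

22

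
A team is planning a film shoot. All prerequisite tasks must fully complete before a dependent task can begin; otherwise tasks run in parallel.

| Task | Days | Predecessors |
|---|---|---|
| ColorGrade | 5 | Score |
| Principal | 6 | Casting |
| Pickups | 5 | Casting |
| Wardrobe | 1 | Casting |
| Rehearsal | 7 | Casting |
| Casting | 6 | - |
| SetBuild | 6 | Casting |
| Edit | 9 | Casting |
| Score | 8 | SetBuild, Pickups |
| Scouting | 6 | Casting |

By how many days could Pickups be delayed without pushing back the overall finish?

1

Critical path: Casting→SetBuild→Score→ColorGrade = 6+6+8+5 = 25, so the finish is 25 days.
Pickups finishes as early as 11 and must finish by 12.
Slack of Pickups = 7 − 6 = 1 day.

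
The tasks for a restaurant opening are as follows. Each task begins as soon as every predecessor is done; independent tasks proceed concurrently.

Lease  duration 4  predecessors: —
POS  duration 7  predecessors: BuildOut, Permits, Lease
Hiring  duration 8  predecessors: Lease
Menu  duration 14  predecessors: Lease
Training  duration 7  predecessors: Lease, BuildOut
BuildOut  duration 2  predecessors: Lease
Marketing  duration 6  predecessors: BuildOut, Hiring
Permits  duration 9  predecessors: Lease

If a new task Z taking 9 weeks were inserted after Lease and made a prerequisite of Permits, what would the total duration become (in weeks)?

Originally the restaurant opening takes 20 weeks.
With Z inserted, Permits now waits for max(Lease, Z).
New critical path: Lease→Z→Permits→POS = 4+9+9+7 = 29 ⇒ 29 weeks.

29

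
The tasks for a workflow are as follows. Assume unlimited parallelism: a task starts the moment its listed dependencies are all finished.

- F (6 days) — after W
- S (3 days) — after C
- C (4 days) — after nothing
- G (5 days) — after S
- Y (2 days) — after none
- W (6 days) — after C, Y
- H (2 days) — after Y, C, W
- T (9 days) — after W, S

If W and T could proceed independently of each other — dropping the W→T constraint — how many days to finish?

Before: longest chain C→W→T = 4+6+9 = 19, finish 19.
Without W→T, T's earliest start moves from 10 to 7.
New critical path: C→S→T = 4+3+9 = 16 ⇒ 16 days.

16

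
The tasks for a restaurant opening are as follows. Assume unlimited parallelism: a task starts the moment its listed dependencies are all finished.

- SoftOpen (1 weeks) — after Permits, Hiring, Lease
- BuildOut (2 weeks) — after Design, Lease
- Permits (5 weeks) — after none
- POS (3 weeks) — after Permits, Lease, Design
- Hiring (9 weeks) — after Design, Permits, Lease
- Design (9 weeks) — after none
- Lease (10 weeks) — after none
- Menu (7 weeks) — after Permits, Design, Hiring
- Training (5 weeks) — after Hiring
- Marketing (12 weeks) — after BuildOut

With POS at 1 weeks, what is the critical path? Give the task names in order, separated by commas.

Lease, Hiring, Menu

Baseline: Lease→Hiring→Menu = 10+9+7 = 26 → 26 weeks.
POS has 13 weeks of float (longest path through it is 13).
No other chain overtakes it, so the finish is 26 weeks.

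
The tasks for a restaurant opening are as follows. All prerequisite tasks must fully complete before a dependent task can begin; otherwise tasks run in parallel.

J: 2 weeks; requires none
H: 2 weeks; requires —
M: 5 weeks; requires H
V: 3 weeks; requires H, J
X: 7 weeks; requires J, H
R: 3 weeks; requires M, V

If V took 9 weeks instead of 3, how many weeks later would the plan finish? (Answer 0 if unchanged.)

4

Baseline: H→M→R = 2+5+3 = 10 → 10 weeks.
The longest path through V is only 8 weeks, so V has float 2.
New critical path: J→V→R = 2+9+3 = 14 ⇒ 14 weeks.
Change in finish: 14 − 10 = +4 weeks.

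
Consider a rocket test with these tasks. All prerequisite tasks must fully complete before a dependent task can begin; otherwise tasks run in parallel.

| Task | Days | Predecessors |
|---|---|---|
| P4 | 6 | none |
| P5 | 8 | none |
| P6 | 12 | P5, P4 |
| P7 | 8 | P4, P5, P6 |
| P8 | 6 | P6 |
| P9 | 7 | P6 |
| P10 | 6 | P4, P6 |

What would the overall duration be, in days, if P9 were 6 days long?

28

Actual critical path: P5→P6→P7 = 8+12+8 = 28 ⇒ 28 days.
The longest path through P9 is only 27 days, so P9 has float 1.
The critical path is still P5→P6→P7; finish is now 28 days.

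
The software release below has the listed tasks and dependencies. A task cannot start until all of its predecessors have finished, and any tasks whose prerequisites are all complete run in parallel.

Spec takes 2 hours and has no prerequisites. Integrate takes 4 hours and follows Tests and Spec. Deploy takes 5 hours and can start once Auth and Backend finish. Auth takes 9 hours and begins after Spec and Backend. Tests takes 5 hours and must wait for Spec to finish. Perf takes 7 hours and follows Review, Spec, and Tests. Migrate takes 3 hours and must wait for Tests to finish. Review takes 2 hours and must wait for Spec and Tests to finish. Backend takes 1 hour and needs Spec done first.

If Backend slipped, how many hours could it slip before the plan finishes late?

Spec→Backend→Auth→Deploy = 2+1+9+5 = 17 sets the makespan at 17 hours.
The longest chain containing Backend totals 17 hours.
Float = 17 − 17 = 0.

0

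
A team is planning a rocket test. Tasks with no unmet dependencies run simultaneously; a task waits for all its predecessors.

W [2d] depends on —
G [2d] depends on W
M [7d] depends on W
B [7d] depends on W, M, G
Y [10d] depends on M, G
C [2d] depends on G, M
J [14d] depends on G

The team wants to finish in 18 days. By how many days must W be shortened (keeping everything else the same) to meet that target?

Current finish: 19 days; target: 18.
W is on every critical path, so each day cut from W cuts the finish by one (this holds down to a finish of 18).
Need 19 − 18 = 1 day off W → W becomes 1 day, finish becomes 18.

1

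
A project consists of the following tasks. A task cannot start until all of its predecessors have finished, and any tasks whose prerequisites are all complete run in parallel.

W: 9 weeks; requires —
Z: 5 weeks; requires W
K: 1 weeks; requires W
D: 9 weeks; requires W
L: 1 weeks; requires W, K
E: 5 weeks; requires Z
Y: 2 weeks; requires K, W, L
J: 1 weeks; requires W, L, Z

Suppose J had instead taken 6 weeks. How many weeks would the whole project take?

Baseline: W→Z→E = 9+5+5 = 19 → 19 weeks.
J is off the critical path — its longest chain is 15 weeks, giving 4 of slack.
Now W→Z→J = 9+5+6 = 20 is longest, so the finish becomes 20 weeks.

20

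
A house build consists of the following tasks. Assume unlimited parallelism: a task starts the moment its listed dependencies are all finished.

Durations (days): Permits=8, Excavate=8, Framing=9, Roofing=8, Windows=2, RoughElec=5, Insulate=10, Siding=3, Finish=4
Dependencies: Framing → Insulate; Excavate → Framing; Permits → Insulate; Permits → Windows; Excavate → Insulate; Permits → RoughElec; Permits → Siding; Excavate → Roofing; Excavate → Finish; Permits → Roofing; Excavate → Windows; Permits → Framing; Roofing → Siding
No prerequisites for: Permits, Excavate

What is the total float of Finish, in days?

The longest chain is Permits→Framing→Insulate = 8+9+10 = 27; overall finish 27 days.
The longest chain containing Finish totals 12 days.
So Finish can slip 27 − 12 = 15 days.

15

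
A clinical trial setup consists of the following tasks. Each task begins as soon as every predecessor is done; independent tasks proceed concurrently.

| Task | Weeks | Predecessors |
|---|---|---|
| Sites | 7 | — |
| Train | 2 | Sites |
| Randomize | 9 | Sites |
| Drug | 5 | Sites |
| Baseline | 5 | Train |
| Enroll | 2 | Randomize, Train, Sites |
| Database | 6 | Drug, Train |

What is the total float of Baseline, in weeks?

4

The longest chain is Sites→Randomize→Enroll = 7+9+2 = 18; overall finish 18 weeks.
Baseline finishes as early as 14 and must finish by 18.
Slack of Baseline = 13 − 9 = 4 weeks.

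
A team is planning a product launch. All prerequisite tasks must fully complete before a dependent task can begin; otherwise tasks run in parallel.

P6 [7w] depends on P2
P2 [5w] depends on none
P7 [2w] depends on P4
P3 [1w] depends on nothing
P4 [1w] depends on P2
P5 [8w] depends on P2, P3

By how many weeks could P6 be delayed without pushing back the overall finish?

P2→P5 = 5+8 = 13 sets the makespan at 13 weeks.
The longest chain containing P6 totals 12 weeks.
Slack of P6 = 6 − 5 = 1 week.

1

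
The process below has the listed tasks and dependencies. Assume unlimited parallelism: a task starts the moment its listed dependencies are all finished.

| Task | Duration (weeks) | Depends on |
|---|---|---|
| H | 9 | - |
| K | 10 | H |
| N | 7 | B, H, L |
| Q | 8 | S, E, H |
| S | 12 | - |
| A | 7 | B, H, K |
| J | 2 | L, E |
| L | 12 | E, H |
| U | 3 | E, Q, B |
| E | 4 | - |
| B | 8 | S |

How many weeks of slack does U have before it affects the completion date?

H→L→N = 9+12+7 = 28 sets the makespan at 28 weeks.
Longest path through U: 23 weeks (earliest finish 23, latest finish 28).
Float = 28 − 23 = 5.

5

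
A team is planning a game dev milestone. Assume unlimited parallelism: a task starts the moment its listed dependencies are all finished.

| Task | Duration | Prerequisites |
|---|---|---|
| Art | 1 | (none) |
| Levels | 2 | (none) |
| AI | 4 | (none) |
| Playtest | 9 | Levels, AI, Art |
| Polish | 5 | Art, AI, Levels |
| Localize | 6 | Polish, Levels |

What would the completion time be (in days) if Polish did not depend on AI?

Original critical path: AI→Polish→Localize = 4+5+6 = 15 ⇒ 15 days.
Without AI→Polish, Polish's earliest start moves from 4 to 2.
New critical path: Levels→Polish→Localize = 2+5+6 = 13 ⇒ 13 days.

13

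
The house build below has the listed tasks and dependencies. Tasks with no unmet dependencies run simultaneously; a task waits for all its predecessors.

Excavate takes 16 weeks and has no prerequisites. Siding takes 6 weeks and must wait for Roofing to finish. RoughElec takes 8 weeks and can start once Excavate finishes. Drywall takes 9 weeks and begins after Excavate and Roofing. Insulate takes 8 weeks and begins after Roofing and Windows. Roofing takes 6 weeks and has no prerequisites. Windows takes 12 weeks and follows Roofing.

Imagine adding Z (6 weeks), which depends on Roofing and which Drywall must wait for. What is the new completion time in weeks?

Originally the schedule takes 26 weeks.
With Z inserted, Drywall now waits for max(Excavate, Roofing, Z).
New critical path: Roofing→Windows→Insulate = 6+12+8 = 26 ⇒ 26 weeks.

26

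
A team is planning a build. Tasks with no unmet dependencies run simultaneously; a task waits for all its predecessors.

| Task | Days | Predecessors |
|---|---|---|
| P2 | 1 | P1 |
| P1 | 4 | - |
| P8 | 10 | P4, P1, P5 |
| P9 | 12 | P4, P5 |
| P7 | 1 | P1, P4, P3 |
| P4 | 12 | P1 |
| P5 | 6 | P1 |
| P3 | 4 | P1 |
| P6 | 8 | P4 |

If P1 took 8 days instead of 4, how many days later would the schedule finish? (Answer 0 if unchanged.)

The binding path is P1→P4→P9 = 4+12+12 = 28; finish at 28 days.
P1 is on the critical path; changing it to 8 makes that path 32 days.
The critical path is still P1→P4→P9; finish is now 32 days.
Change in finish: 32 − 28 = +4 days.

4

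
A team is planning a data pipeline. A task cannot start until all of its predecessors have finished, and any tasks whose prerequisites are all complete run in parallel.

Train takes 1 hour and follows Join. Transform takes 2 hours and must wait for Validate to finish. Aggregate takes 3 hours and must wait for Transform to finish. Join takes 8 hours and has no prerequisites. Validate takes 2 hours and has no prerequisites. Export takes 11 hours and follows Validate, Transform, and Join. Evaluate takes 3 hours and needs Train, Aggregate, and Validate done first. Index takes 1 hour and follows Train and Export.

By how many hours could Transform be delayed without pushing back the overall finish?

4

Join→Export→Index = 8+11+1 = 20 sets the makespan at 20 hours.
Transform finishes as early as 4 and must finish by 8.
Slack of Transform = 6 − 2 = 4 hours.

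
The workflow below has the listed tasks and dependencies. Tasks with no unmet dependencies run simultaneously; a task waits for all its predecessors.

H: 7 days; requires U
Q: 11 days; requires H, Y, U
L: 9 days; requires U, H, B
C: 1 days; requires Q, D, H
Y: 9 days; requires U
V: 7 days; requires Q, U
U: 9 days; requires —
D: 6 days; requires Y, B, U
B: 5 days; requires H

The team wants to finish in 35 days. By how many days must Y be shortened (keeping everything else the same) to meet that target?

1

Current finish: 36 days; target: 35.
Y is on every critical path, so each day cut from Y cuts the finish by one (this holds down to a finish of 34).
Need 36 − 35 = 1 day off Y → Y becomes 8 days, finish becomes 35.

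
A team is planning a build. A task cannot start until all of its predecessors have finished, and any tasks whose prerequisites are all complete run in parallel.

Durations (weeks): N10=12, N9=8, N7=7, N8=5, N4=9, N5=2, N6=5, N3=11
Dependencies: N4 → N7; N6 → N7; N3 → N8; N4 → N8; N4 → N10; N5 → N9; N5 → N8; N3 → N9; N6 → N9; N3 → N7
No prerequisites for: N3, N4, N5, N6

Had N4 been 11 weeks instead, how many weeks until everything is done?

23

Actual critical path: N4→N10 = 9+12 = 21 ⇒ 21 weeks.
Since N4 is critical, the +2 change carries straight to that chain (now 23 weeks).
That remains the longest chain; total 23 weeks.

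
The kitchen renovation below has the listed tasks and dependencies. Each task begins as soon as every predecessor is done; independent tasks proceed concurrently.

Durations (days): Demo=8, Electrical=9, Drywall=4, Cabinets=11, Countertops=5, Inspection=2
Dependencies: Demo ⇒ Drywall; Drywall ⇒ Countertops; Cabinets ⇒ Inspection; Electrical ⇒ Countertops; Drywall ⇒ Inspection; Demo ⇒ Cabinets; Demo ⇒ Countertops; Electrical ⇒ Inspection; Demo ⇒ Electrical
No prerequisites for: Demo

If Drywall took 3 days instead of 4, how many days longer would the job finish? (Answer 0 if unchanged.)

Baseline: Demo→Electrical→Countertops = 8+9+5 = 22 → 22 days.
Drywall has 5 days of float (longest path through it is 17).
No other chain overtakes it, so the finish is 22 days.
Change in finish: 22 − 22 = +0 days.

0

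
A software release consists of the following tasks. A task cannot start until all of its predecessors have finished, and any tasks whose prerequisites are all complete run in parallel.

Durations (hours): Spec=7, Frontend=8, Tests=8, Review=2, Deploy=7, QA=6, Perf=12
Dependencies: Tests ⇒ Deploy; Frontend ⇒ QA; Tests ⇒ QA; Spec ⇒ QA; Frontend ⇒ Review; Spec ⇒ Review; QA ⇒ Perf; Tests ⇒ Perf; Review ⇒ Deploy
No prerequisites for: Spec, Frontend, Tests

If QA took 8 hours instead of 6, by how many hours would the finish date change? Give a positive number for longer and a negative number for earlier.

The binding path is Frontend→QA→Perf = 8+6+12 = 26; finish at 26 hours.
QA is on the critical path; changing it to 8 makes that path 28 hours.
That remains the longest chain; total 28 hours.
Change in finish: 28 − 26 = +2 hours.

2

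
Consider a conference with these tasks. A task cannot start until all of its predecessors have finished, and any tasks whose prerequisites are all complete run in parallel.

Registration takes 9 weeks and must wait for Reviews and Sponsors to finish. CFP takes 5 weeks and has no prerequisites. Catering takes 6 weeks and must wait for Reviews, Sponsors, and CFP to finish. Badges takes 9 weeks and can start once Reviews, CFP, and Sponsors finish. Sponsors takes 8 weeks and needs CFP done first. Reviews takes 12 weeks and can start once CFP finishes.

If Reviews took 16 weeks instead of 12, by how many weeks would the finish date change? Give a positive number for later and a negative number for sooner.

Baseline: CFP→Reviews→Registration = 5+12+9 = 26 → 26 weeks.
Reviews lies on that path, so at 16 weeks the path becomes 30 weeks.
The critical path is still CFP→Reviews→Registration; finish is now 30 weeks.
Change in finish: 30 − 26 = +4 weeks.

4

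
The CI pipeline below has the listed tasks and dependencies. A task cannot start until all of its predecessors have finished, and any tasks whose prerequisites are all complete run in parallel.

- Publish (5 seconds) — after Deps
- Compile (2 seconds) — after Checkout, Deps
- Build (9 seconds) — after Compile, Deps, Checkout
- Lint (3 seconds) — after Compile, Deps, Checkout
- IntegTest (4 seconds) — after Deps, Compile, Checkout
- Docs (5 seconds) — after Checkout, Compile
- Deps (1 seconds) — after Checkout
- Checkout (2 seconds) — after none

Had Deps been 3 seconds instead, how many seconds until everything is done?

The binding path is Checkout→Deps→Compile→Build = 2+1+2+9 = 14; finish at 14 seconds.
Since Deps is critical, the +2 change carries straight to that chain (now 16 seconds).
No other chain overtakes it, so the finish is 16 seconds.

16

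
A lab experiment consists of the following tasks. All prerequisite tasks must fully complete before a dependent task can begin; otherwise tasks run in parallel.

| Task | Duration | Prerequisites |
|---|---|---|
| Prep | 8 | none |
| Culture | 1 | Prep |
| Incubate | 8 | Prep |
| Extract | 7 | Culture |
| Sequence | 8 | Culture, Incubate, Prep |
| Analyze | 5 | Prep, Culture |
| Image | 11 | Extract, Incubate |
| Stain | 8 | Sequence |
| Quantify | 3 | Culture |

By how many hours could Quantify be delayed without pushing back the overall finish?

20

The longest chain is Prep→Incubate→Sequence→Stain = 8+8+8+8 = 32; overall finish 32 hours.
Quantify finishes as early as 12 and must finish by 32.
Slack of Quantify = 29 − 9 = 20 hours.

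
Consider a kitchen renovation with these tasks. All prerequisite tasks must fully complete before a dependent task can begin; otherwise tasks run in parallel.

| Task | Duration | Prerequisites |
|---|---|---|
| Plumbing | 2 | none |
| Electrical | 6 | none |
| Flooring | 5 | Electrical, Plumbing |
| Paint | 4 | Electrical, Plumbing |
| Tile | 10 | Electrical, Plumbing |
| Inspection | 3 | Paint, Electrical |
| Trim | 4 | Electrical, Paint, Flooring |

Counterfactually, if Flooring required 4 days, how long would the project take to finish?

Actual critical path: Electrical→Tile = 6+10 = 16 ⇒ 16 days.
The longest path through Flooring is only 15 days, so Flooring has float 1.
That remains the longest chain; total 16 days.

16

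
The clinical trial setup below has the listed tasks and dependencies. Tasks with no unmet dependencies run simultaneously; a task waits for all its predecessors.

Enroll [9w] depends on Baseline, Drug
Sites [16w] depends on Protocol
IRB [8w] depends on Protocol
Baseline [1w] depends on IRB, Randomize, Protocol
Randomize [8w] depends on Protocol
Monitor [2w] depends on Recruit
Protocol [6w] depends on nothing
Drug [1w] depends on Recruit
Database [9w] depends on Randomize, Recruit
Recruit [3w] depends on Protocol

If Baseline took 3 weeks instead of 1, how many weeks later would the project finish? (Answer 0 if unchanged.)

2

Critical path before the change: Protocol→IRB→Baseline→Enroll = 6+8+1+9 = 24 giving 24 weeks.
Baseline lies on that path, so at 3 weeks the path becomes 26 weeks.
That remains the longest chain; total 26 weeks.
Change in finish: 26 − 24 = +2 weeks.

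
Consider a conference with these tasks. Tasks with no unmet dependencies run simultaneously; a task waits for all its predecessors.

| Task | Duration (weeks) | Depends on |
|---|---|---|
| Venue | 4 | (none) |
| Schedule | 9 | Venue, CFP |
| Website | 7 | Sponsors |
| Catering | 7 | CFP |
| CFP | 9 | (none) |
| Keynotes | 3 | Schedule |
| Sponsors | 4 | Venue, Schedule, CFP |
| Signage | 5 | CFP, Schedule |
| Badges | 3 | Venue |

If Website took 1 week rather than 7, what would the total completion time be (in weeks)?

As given, the longest chain is CFP→Schedule→Sponsors→Website = 9+9+4+7 = 29, so the finish is 29 weeks.
Website is on the critical path; changing it to 1 makes that path 23 weeks.
That remains the longest chain; total 23 weeks.

23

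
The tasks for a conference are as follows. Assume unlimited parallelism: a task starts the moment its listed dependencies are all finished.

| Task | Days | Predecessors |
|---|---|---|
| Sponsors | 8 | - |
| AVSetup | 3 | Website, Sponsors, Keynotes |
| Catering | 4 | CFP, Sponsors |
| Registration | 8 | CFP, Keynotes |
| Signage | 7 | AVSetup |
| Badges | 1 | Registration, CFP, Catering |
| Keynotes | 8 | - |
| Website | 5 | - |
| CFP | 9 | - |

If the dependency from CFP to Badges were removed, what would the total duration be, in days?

18

Before: longest chain CFP→Registration→Badges = 9+8+1 = 18, finish 18.
Dropping CFP→Badges doesn't change Badges's earliest start (17); another predecessor still binds.
New critical path: CFP→Registration→Badges = 9+8+1 = 18 ⇒ 18 days.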